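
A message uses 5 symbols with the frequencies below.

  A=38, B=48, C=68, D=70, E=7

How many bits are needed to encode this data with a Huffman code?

507

Build the Huffman tree bottom-up:
merge E(7) and A(38): 45
merge 45 and B(48): 93
merge C(68) and D(70): 138
merge 93 and 138: 231
The encoded length is the sum of every internal node's weight: 45 + 93 + 138 + 231 = 507 bits.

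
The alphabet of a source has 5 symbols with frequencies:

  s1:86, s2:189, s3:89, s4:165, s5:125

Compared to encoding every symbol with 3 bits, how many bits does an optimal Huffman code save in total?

479

Fixed-length: 3 bits × 654 symbols = 1962 bits.
Huffman merges:
merge s1(86) and s3(89): 175
merge s5(125) and s4(165): 290
merge 175 and s2(189): 364
merge 290 and 364: 654
Huffman total = 175 + 290 + 364 + 654 = 1483 bits.
Saving = 1962 − 1483 = 479 bits.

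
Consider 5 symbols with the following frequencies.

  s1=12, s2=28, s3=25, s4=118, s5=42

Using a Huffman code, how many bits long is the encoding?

434

Greedily combine the two least-frequent nodes:
combine s1(12), s3(25) → 37
combine s2(28), 37 → 65
combine s5(42), 65 → 107
combine 107, s4(118) → 225
Each symbol's bit-cost is frequency × depth; summing gives 434 bits (equivalently 37 + 65 + 107 + 225).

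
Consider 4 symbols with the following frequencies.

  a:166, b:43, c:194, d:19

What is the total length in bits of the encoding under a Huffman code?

Greedily combine the two least-frequent nodes:
combine d(19), b(43) → 62
combine 62, a(166) → 228
combine c(194), 228 → 422
The encoded length is the sum of every internal node's weight: 62 + 228 + 422 = 712 bits.

712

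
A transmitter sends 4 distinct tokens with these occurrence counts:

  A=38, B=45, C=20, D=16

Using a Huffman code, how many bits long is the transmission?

229

Build the Huffman tree bottom-up:
merge D(16) and C(20): 36
merge 36 and A(38): 74
merge B(45) and 74: 119
The encoded length is the sum of every internal node's weight: 36 + 74 + 119 = 229 bits.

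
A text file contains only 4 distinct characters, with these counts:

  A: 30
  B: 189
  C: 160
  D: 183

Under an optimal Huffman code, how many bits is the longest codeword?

2

Merge the two lowest-weight nodes at each step:
combine A(30), C(160) → 190
combine D(183), B(189) → 372
combine 190, 372 → 562
Maximum depth reached is 2.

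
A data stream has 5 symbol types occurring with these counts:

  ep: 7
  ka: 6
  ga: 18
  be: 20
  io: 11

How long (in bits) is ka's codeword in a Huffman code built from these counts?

Repeatedly merge the two smallest:
combine ka(6), ep(7) → 13
combine io(11), 13 → 24
combine ga(18), be(20) → 38
combine 24, 38 → 62
ka's leaf is at depth 3, giving a 3-bit codeword.

3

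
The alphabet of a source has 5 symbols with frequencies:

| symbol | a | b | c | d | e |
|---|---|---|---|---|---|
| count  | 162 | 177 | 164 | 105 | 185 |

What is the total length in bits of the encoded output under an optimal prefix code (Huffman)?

1853

Merge the two smallest weights repeatedly:
combine d(105), a(162) → 267
combine c(164), b(177) → 341
combine e(185), 267 → 452
combine 341, 452 → 793
Total encoded bits = sum of merged weights = 267 + 341 + 452 + 793 = 1853.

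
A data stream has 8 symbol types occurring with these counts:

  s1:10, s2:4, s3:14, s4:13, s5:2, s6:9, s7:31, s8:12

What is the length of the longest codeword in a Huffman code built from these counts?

4

Merge the two lowest-weight nodes at each step:
combine s5(2), s2(4) → 6
combine 6, s6(9) → 15
combine s1(10), s8(12) → 22
combine s4(13), s3(14) → 27
combine 15, 22 → 37
combine 27, s7(31) → 58
combine 37, 58 → 95
The first pair merged (s5, s2) ends up deepest, at depth 4.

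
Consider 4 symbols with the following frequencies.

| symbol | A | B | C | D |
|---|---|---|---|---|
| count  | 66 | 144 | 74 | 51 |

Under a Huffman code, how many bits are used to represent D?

3

Build the tree from the bottom:
merge D(51) and A(66): 117
merge C(74) and 117: 191
merge B(144) and 191: 335
D's leaf is at depth 3, giving a 3-bit codeword.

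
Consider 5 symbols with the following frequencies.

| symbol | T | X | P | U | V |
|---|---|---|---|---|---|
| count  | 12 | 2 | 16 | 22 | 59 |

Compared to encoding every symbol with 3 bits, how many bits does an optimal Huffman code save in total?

126

Fixed-length: 3 bits × 111 symbols = 333 bits.
Huffman merges:
combine X(2), T(12) → 14
combine 14, P(16) → 30
combine U(22), 30 → 52
combine 52, V(59) → 111
Huffman total = 14 + 30 + 52 + 111 = 207 bits.
Saving = 333 − 207 = 126 bits.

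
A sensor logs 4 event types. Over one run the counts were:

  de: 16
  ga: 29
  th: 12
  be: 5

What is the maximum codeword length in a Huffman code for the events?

3

Merge the two lowest-weight nodes at each step:
merge be(5) and th(12): 17
merge de(16) and 17: 33
merge ga(29) and 33: 62
The rarest symbols sit at the bottom; the longest codeword is 3 bits.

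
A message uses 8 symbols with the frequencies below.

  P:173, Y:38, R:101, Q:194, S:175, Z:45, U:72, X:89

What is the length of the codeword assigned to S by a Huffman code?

Repeatedly merge the two smallest:
Y(38) + Z(45) → 83
U(72) + 83 → 155
X(89) + R(101) → 190
155 + P(173) → 328
S(175) + 190 → 365
Q(194) + 328 → 522
365 + 522 → 887
S's leaf is at depth 2, giving a 2-bit codeword.

2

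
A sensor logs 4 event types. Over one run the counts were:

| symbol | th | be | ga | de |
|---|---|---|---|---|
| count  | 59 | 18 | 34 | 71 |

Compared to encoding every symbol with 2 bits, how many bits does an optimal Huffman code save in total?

19

Fixed-length: 2 bits × 182 symbols = 364 bits.
Huffman merges:
be(18) + ga(34) → 52
52 + th(59) → 111
de(71) + 111 → 182
Huffman total = 52 + 111 + 182 = 345 bits.
Saving = 364 − 345 = 19 bits.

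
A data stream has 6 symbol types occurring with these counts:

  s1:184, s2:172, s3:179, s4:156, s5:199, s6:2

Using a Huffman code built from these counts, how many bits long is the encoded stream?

Greedily combine the two least-frequent nodes:
s6(2) + s4(156) → 158
158 + s2(172) → 330
s3(179) + s1(184) → 363
s5(199) + 330 → 529
363 + 529 → 892
Each symbol's bit-cost is frequency × depth; summing gives 2272 bits (equivalently 158 + 330 + 363 + 529 + 892).

2272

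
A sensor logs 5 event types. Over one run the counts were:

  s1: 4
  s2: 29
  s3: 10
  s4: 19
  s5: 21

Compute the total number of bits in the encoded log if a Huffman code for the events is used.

Merge the two smallest weights repeatedly:
s1(4) + s3(10) → 14
14 + s4(19) → 33
s5(21) + s2(29) → 50
33 + 50 → 83
The encoded length is the sum of every internal node's weight: 14 + 33 + 50 + 83 = 180 bits.

180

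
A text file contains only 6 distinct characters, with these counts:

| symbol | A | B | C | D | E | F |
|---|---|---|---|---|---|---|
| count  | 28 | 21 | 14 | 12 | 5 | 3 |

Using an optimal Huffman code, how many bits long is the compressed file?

194

Merge the two smallest weights repeatedly:
combine F(3), E(5) → 8
combine 8, D(12) → 20
combine C(14), 20 → 34
combine B(21), A(28) → 49
combine 34, 49 → 83
The encoded length is the sum of every internal node's weight: 8 + 20 + 34 + 49 + 83 = 194 bits.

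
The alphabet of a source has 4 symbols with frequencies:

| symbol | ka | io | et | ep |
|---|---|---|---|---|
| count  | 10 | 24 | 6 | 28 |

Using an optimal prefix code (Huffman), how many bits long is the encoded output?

Greedily combine the two least-frequent nodes:
combine et(6), ka(10) → 16
combine 16, io(24) → 40
combine ep(28), 40 → 68
The encoded length is the sum of every internal node's weight: 16 + 40 + 68 = 124 bits.

124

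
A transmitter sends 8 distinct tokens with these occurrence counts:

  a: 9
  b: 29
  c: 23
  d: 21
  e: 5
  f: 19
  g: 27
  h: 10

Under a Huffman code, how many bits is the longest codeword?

5

Merge the two lowest-weight nodes at each step:
e(5) + a(9) → 14
h(10) + 14 → 24
f(19) + d(21) → 40
c(23) + 24 → 47
g(27) + b(29) → 56
40 + 47 → 87
56 + 87 → 143
The first pair merged (e, a) ends up deepest, at depth 5.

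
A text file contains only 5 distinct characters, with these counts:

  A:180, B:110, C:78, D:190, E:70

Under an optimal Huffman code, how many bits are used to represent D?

Repeatedly merge the two smallest:
combine E(70), C(78) → 148
combine B(110), 148 → 258
combine A(180), D(190) → 370
combine 258, 370 → 628
The subtree containing D is merged 2 times, so code length = 2.

2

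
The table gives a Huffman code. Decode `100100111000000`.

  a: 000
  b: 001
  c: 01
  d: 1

dbbddaa

Read left to right; each codeword is recognised as soon as it completes (prefix code):
  1→d | 001→b | 001→b | 1→d | 1→d | 000→a | 000→a
Decoded message: dbbddaa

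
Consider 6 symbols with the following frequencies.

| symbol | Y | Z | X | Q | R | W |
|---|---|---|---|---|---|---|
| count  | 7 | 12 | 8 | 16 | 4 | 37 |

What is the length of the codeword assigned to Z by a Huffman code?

3

Repeatedly merge the two smallest:
merge R(4) and Y(7): 11
merge X(8) and 11: 19
merge Z(12) and Q(16): 28
merge 19 and 28: 47
merge W(37) and 47: 84
Z's leaf is at depth 3, giving a 3-bit codeword.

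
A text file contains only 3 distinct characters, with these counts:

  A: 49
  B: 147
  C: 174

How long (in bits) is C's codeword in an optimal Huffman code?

1

Build the tree from the bottom:
combine A(49), B(147) → 196
combine C(174), 196 → 370
C is merged only at the final step, so code length = 1.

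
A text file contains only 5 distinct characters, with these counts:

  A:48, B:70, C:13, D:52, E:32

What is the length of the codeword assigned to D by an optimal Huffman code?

Huffman merges, smallest pair first:
C(13) + E(32) → 45
45 + A(48) → 93
D(52) + B(70) → 122
93 + 122 → 215
D sits 2 levels below the root, so its codeword is 2 bits.

2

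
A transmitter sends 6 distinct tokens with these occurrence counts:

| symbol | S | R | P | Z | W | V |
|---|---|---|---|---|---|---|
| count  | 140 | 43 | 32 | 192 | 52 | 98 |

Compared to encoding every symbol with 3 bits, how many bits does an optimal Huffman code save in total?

355

Fixed-length: 3 bits × 557 symbols = 1671 bits.
Huffman merges:
combine P(32), R(43) → 75
combine W(52), 75 → 127
combine V(98), 127 → 225
combine S(140), Z(192) → 332
combine 225, 332 → 557
Huffman total = 75 + 127 + 225 + 332 + 557 = 1316 bits.
Saving = 1671 − 1316 = 355 bits.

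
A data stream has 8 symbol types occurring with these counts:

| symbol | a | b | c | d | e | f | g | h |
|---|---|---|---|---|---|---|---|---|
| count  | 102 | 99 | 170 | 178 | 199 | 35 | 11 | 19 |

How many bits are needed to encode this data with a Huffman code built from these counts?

Greedily combine the two least-frequent nodes:
combine g(11), h(19) → 30
combine 30, f(35) → 65
combine 65, b(99) → 164
combine a(102), 164 → 266
combine c(170), d(178) → 348
combine e(199), 266 → 465
combine 348, 465 → 813
Each symbol's bit-cost is frequency × depth; summing gives 2151 bits (equivalently 30 + 65 + 164 + 266 + 348 + 465 + 813).

2151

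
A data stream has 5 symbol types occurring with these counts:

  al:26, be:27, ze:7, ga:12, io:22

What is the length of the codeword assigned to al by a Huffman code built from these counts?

Repeatedly merge the two smallest:
merge ze(7) and ga(12): 19
merge 19 and io(22): 41
merge al(26) and be(27): 53
merge 41 and 53: 94
al's leaf is at depth 2, giving a 2-bit codeword.

2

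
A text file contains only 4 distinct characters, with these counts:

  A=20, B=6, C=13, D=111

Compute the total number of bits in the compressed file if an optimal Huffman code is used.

Merge the two smallest weights repeatedly:
merge B(6) and C(13): 19
merge 19 and A(20): 39
merge 39 and D(111): 150
Each symbol's bit-cost is frequency × depth; summing gives 208 bits (equivalently 19 + 39 + 150).

208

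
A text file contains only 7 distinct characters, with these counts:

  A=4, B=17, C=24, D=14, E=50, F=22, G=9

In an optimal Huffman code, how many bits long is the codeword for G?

4

Huffman merges, smallest pair first:
combine A(4), G(9) → 13
combine 13, D(14) → 27
combine B(17), F(22) → 39
combine C(24), 27 → 51
combine 39, E(50) → 89
combine 51, 89 → 140
G's leaf is at depth 4, giving a 4-bit codeword.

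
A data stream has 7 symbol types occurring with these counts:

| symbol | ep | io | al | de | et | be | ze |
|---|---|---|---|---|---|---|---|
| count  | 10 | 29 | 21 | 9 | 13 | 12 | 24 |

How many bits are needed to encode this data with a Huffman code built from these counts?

320

Greedily combine the two least-frequent nodes:
combine de(9), ep(10) → 19
combine be(12), et(13) → 25
combine 19, al(21) → 40
combine ze(24), 25 → 49
combine io(29), 40 → 69
combine 49, 69 → 118
The encoded length is the sum of every internal node's weight: 19 + 25 + 40 + 49 + 69 + 118 = 320 bits.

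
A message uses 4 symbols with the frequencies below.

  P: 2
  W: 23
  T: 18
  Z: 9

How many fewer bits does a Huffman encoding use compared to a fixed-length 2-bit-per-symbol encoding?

12

Fixed-length: 2 bits × 52 symbols = 104 bits.
Huffman merges:
P(2) + Z(9) → 11
11 + T(18) → 29
W(23) + 29 → 52
Huffman total = 11 + 29 + 52 = 92 bits.
Saving = 104 − 92 = 12 bits.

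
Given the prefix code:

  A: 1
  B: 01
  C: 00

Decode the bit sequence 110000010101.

AACCBBB

Read left to right; each codeword is recognised as soon as it completes (prefix code):
  1→A | 1→A | 00→C | 00→C | 01→B | 01→B | 01→B
Decoded message: AACCBBB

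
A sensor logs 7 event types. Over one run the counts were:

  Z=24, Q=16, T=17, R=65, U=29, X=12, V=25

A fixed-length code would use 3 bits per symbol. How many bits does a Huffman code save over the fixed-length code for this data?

Fixed-length: 3 bits × 188 symbols = 564 bits.
Huffman merges:
merge X(12) and Q(16): 28
merge T(17) and Z(24): 41
merge V(25) and 28: 53
merge U(29) and 41: 70
merge 53 and R(65): 118
merge 70 and 118: 188
Huffman total = 28 + 41 + 53 + 70 + 118 + 188 = 498 bits.
Saving = 564 − 498 = 66 bits.

66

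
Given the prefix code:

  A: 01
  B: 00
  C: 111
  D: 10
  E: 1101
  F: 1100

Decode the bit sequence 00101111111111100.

Read left to right; each codeword is recognised as soon as it completes (prefix code):
  00→B | 10→D | 111→C | 111→C | 111→C | 1100→F
Decoded message: BDCCCF

BDCCCF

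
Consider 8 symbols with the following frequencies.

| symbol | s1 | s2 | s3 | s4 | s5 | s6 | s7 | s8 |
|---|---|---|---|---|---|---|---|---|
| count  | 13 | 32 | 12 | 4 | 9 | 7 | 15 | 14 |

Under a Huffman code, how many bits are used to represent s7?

3

Repeatedly merge the two smallest:
merge s4(4) and s6(7): 11
merge s5(9) and 11: 20
merge s3(12) and s1(13): 25
merge s8(14) and s7(15): 29
merge 20 and 25: 45
merge 29 and s2(32): 61
merge 45 and 61: 106
s7 sits 3 levels below the root, so its codeword is 3 bits.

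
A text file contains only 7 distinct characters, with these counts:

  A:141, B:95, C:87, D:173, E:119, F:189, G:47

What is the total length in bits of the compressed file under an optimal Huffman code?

Greedily combine the two least-frequent nodes:
combine G(47), C(87) → 134
combine B(95), E(119) → 214
combine 134, A(141) → 275
combine D(173), F(189) → 362
combine 214, 275 → 489
combine 362, 489 → 851
Total encoded bits = sum of merged weights = 134 + 214 + 275 + 362 + 489 + 851 = 2325.

2325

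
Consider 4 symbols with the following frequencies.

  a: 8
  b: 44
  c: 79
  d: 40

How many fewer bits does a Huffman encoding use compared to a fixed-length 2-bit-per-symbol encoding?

Fixed-length: 2 bits × 171 symbols = 342 bits.
Huffman merges:
merge a(8) and d(40): 48
merge b(44) and 48: 92
merge c(79) and 92: 171
Huffman total = 48 + 92 + 171 = 311 bits.
Saving = 342 − 311 = 31 bits.

31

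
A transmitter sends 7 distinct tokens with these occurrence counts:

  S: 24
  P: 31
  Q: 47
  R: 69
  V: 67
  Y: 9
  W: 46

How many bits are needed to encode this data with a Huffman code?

Merge the two smallest weights repeatedly:
Y(9) + S(24) → 33
P(31) + 33 → 64
W(46) + Q(47) → 93
64 + V(67) → 131
R(69) + 93 → 162
131 + 162 → 293
The encoded length is the sum of every internal node's weight: 33 + 64 + 93 + 131 + 162 + 293 = 776 bits.

776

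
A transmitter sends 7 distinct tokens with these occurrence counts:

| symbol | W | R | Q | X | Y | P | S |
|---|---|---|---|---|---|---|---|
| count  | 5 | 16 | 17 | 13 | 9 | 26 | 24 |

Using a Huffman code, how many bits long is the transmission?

Merge the two smallest weights repeatedly:
merge W(5) and Y(9): 14
merge X(13) and 14: 27
merge R(16) and Q(17): 33
merge S(24) and P(26): 50
merge 27 and 33: 60
merge 50 and 60: 110
The encoded length is the sum of every internal node's weight: 14 + 27 + 33 + 50 + 60 + 110 = 294 bits.

294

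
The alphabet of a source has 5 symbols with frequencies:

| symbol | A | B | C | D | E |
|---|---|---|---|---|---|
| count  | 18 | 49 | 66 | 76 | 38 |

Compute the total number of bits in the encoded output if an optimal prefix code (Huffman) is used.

Greedily combine the two least-frequent nodes:
combine A(18), E(38) → 56
combine B(49), 56 → 105
combine C(66), D(76) → 142
combine 105, 142 → 247
Each symbol's bit-cost is frequency × depth; summing gives 550 bits (equivalently 56 + 105 + 142 + 247).

550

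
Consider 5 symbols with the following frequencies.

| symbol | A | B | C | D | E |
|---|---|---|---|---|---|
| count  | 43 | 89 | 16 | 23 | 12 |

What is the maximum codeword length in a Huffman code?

4

Merge the two lowest-weight nodes at each step:
E(12) + C(16) → 28
D(23) + 28 → 51
A(43) + 51 → 94
B(89) + 94 → 183
Maximum depth reached is 4.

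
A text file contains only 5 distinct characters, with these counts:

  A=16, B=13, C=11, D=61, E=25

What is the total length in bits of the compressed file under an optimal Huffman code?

255

Build the Huffman tree bottom-up:
merge C(11) and B(13): 24
merge A(16) and 24: 40
merge E(25) and 40: 65
merge D(61) and 65: 126
Each symbol's bit-cost is frequency × depth; summing gives 255 bits (equivalently 24 + 40 + 65 + 126).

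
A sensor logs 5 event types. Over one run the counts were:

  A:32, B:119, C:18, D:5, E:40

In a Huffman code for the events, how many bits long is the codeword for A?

3

Huffman merges, smallest pair first:
merge D(5) and C(18): 23
merge 23 and A(32): 55
merge E(40) and 55: 95
merge 95 and B(119): 214
A sits 3 levels below the root, so its codeword is 3 bits.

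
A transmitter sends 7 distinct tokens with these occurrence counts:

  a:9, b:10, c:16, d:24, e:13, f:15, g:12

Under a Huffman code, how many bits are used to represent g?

3

Build the tree from the bottom:
a(9) + b(10) → 19
g(12) + e(13) → 25
f(15) + c(16) → 31
19 + d(24) → 43
25 + 31 → 56
43 + 56 → 99
The subtree containing g is merged 3 times, so code length = 3.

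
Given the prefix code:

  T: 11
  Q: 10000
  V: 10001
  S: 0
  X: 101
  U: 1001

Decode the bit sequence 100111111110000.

UTTTQ

Read left to right; each codeword is recognised as soon as it completes (prefix code):
  1001→U | 11→T | 11→T | 11→T | 10000→Q
Decoded message: UTTTQ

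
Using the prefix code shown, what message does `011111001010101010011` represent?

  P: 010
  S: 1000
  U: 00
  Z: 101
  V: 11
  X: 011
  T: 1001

Read left to right; each codeword is recognised as soon as it completes (prefix code):
  011→X | 11→V | 1001→T | 010→P | 101→Z | 010→P | 011→X
Decoded message: XVTPZPX

XVTPZPX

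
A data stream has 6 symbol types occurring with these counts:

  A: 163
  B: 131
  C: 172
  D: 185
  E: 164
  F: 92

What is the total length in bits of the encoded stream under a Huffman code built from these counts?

Greedily combine the two least-frequent nodes:
merge F(92) and B(131): 223
merge A(163) and E(164): 327
merge C(172) and D(185): 357
merge 223 and 327: 550
merge 357 and 550: 907
Each symbol's bit-cost is frequency × depth; summing gives 2364 bits (equivalently 223 + 327 + 357 + 550 + 907).

2364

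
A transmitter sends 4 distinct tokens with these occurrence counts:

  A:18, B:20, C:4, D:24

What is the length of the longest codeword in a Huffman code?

3

Merge the two lowest-weight nodes at each step:
C(4) + A(18) → 22
B(20) + 22 → 42
D(24) + 42 → 66
The rarest symbols sit at the bottom; the longest codeword is 3 bits.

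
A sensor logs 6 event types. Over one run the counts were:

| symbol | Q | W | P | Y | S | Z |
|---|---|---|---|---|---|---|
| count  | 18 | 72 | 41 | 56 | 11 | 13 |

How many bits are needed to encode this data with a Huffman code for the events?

488

Merge the two smallest weights repeatedly:
S(11) + Z(13) → 24
Q(18) + 24 → 42
P(41) + 42 → 83
Y(56) + W(72) → 128
83 + 128 → 211
Each symbol's bit-cost is frequency × depth; summing gives 488 bits (equivalently 24 + 42 + 83 + 128 + 211).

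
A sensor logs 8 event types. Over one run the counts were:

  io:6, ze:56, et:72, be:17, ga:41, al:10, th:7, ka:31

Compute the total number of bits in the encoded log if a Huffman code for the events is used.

Build the Huffman tree bottom-up:
combine io(6), th(7) → 13
combine al(10), 13 → 23
combine be(17), 23 → 40
combine ka(31), 40 → 71
combine ga(41), ze(56) → 97
combine 71, et(72) → 143
combine 97, 143 → 240
The encoded length is the sum of every internal node's weight: 13 + 23 + 40 + 71 + 97 + 143 + 240 = 627 bits.

627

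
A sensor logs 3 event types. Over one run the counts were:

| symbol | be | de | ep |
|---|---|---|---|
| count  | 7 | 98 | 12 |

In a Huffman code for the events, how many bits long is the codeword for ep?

2

Build the tree from the bottom:
merge be(7) and ep(12): 19
merge 19 and de(98): 117
ep's leaf is at depth 2, giving a 2-bit codeword.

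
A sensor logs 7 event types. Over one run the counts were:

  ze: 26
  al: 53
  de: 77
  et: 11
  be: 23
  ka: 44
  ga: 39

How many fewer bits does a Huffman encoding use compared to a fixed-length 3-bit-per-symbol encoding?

96

Fixed-length: 3 bits × 273 symbols = 819 bits.
Huffman merges:
combine et(11), be(23) → 34
combine ze(26), 34 → 60
combine ga(39), ka(44) → 83
combine al(53), 60 → 113
combine de(77), 83 → 160
combine 113, 160 → 273
Huffman total = 34 + 60 + 83 + 113 + 160 + 273 = 723 bits.
Saving = 819 − 723 = 96 bits.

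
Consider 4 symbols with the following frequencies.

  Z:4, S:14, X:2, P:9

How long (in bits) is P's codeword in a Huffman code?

2

Build the tree from the bottom:
X(2) + Z(4) → 6
6 + P(9) → 15
S(14) + 15 → 29
P sits 2 levels below the root, so its codeword is 2 bits.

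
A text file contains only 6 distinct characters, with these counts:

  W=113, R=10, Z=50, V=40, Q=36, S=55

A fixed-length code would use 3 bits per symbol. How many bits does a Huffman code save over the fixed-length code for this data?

Fixed-length: 3 bits × 304 symbols = 912 bits.
Huffman merges:
merge R(10) and Q(36): 46
merge V(40) and 46: 86
merge Z(50) and S(55): 105
merge 86 and 105: 191
merge W(113) and 191: 304
Huffman total = 46 + 86 + 105 + 191 + 304 = 732 bits.
Saving = 912 − 732 = 180 bits.

180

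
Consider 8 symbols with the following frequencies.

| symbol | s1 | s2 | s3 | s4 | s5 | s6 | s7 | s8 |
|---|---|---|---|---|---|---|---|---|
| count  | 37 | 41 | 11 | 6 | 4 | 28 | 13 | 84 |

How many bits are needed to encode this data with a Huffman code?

569

Merge the two smallest weights repeatedly:
merge s5(4) and s4(6): 10
merge 10 and s3(11): 21
merge s7(13) and 21: 34
merge s6(28) and 34: 62
merge s1(37) and s2(41): 78
merge 62 and 78: 140
merge s8(84) and 140: 224
Total encoded bits = sum of merged weights = 10 + 21 + 34 + 62 + 78 + 140 + 224 = 569.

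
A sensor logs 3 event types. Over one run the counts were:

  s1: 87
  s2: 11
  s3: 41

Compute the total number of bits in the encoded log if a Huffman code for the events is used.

191

Greedily combine the two least-frequent nodes:
s2(11) + s3(41) → 52
52 + s1(87) → 139
Each symbol's bit-cost is frequency × depth; summing gives 191 bits (equivalently 52 + 139).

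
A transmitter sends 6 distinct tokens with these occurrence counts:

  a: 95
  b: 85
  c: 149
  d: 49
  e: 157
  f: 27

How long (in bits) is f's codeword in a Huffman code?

4

Repeatedly merge the two smallest:
merge f(27) and d(49): 76
merge 76 and b(85): 161
merge a(95) and c(149): 244
merge e(157) and 161: 318
merge 244 and 318: 562
f sits 4 levels below the root, so its codeword is 4 bits.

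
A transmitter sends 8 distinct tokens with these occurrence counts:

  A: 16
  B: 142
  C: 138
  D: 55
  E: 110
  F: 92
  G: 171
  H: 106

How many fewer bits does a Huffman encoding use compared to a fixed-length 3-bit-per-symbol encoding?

Fixed-length: 3 bits × 830 symbols = 2490 bits.
Huffman merges:
combine A(16), D(55) → 71
combine 71, F(92) → 163
combine H(106), E(110) → 216
combine C(138), B(142) → 280
combine 163, G(171) → 334
combine 216, 280 → 496
combine 334, 496 → 830
Huffman total = 71 + 163 + 216 + 280 + 334 + 496 + 830 = 2390 bits.
Saving = 2490 − 2390 = 100 bits.

100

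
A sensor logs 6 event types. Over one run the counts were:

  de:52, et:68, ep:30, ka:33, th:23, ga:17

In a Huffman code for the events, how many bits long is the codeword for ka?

Repeatedly merge the two smallest:
combine ga(17), th(23) → 40
combine ep(30), ka(33) → 63
combine 40, de(52) → 92
combine 63, et(68) → 131
combine 92, 131 → 223
ka sits 3 levels below the root, so its codeword is 3 bits.

3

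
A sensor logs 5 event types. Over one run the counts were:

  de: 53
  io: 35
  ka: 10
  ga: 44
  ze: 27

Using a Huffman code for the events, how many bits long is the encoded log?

Merge the two smallest weights repeatedly:
combine ka(10), ze(27) → 37
combine io(35), 37 → 72
combine ga(44), de(53) → 97
combine 72, 97 → 169
Total encoded bits = sum of merged weights = 37 + 72 + 97 + 169 = 375.

375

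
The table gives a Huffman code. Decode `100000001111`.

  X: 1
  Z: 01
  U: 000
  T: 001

Read left to right; each codeword is recognised as soon as it completes (prefix code):
  1→X | 000→U | 000→U | 01→Z | 1→X | 1→X | 1→X
Decoded message: XUUZXXX

XUUZXXX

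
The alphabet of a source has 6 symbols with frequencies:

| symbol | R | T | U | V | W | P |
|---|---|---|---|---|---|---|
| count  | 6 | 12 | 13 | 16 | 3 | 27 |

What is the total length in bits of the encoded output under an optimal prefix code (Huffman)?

Build the Huffman tree bottom-up:
combine W(3), R(6) → 9
combine 9, T(12) → 21
combine U(13), V(16) → 29
combine 21, P(27) → 48
combine 29, 48 → 77
Each symbol's bit-cost is frequency × depth; summing gives 184 bits (equivalently 9 + 21 + 29 + 48 + 77).

184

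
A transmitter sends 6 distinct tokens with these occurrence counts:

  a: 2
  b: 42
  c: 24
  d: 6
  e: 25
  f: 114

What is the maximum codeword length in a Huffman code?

Merge the two lowest-weight nodes at each step:
a(2) + d(6) → 8
8 + c(24) → 32
e(25) + 32 → 57
b(42) + 57 → 99
99 + f(114) → 213
The rarest symbols sit at the bottom; the longest codeword is 5 bits.

5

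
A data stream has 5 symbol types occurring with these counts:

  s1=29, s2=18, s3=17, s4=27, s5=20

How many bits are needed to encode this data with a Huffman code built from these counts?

257

Build the Huffman tree bottom-up:
s3(17) + s2(18) → 35
s5(20) + s4(27) → 47
s1(29) + 35 → 64
47 + 64 → 111
Total encoded bits = sum of merged weights = 35 + 47 + 64 + 111 = 257.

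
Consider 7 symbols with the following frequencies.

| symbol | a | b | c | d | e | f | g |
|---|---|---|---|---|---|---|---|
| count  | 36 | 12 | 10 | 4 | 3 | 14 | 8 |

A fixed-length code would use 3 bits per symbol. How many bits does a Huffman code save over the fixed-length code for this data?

Fixed-length: 3 bits × 87 symbols = 261 bits.
Huffman merges:
merge e(3) and d(4): 7
merge 7 and g(8): 15
merge c(10) and b(12): 22
merge f(14) and 15: 29
merge 22 and 29: 51
merge a(36) and 51: 87
Huffman total = 7 + 15 + 22 + 29 + 51 + 87 = 211 bits.
Saving = 261 − 211 = 50 bits.

50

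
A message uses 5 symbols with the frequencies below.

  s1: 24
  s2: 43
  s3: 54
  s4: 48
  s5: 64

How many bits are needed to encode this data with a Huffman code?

533

Build the Huffman tree bottom-up:
merge s1(24) and s2(43): 67
merge s4(48) and s3(54): 102
merge s5(64) and 67: 131
merge 102 and 131: 233
The encoded length is the sum of every internal node's weight: 67 + 102 + 131 + 233 = 533 bits.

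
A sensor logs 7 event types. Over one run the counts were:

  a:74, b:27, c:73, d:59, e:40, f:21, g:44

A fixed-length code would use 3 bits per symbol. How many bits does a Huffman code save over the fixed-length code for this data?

99

Fixed-length: 3 bits × 338 symbols = 1014 bits.
Huffman merges:
f(21) + b(27) → 48
e(40) + g(44) → 84
48 + d(59) → 107
c(73) + a(74) → 147
84 + 107 → 191
147 + 191 → 338
Huffman total = 48 + 84 + 107 + 147 + 191 + 338 = 915 bits.
Saving = 1014 − 915 = 99 bits.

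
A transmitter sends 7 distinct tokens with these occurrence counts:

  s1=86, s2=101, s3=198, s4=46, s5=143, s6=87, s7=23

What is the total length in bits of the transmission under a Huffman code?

1780

Build the Huffman tree bottom-up:
s7(23) + s4(46) → 69
69 + s1(86) → 155
s6(87) + s2(101) → 188
s5(143) + 155 → 298
188 + s3(198) → 386
298 + 386 → 684
Total encoded bits = sum of merged weights = 69 + 155 + 188 + 298 + 386 + 684 = 1780.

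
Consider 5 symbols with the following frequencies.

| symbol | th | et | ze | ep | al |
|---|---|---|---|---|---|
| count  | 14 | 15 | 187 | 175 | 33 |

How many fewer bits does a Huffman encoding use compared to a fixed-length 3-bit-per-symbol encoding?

520

Fixed-length: 3 bits × 424 symbols = 1272 bits.
Huffman merges:
merge th(14) and et(15): 29
merge 29 and al(33): 62
merge 62 and ep(175): 237
merge ze(187) and 237: 424
Huffman total = 29 + 62 + 237 + 424 = 752 bits.
Saving = 1272 − 752 = 520 bits.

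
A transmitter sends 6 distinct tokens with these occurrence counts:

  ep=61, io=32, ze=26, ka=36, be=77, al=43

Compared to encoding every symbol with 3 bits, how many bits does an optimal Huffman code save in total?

138

Fixed-length: 3 bits × 275 symbols = 825 bits.
Huffman merges:
ze(26) + io(32) → 58
ka(36) + al(43) → 79
58 + ep(61) → 119
be(77) + 79 → 156
119 + 156 → 275
Huffman total = 58 + 79 + 119 + 156 + 275 = 687 bits.
Saving = 825 − 687 = 138 bits.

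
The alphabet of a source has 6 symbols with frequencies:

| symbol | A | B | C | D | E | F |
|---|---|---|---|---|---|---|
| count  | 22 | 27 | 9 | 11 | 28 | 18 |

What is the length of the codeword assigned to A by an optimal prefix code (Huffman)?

Build the tree from the bottom:
merge C(9) and D(11): 20
merge F(18) and 20: 38
merge A(22) and B(27): 49
merge E(28) and 38: 66
merge 49 and 66: 115
The subtree containing A is merged 2 times, so code length = 2.

2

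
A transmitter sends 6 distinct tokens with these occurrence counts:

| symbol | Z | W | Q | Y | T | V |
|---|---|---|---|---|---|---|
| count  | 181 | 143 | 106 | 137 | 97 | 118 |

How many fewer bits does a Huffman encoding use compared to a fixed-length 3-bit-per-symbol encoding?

324

Fixed-length: 3 bits × 782 symbols = 2346 bits.
Huffman merges:
combine T(97), Q(106) → 203
combine V(118), Y(137) → 255
combine W(143), Z(181) → 324
combine 203, 255 → 458
combine 324, 458 → 782
Huffman total = 203 + 255 + 324 + 458 + 782 = 2022 bits.
Saving = 2346 − 2022 = 324 bits.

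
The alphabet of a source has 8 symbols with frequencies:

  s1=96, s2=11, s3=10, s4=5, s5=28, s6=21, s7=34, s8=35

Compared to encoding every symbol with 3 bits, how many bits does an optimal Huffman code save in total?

Fixed-length: 3 bits × 240 symbols = 720 bits.
Huffman merges:
merge s4(5) and s3(10): 15
merge s2(11) and 15: 26
merge s6(21) and 26: 47
merge s5(28) and s7(34): 62
merge s8(35) and 47: 82
merge 62 and 82: 144
merge s1(96) and 144: 240
Huffman total = 15 + 26 + 47 + 62 + 82 + 144 + 240 = 616 bits.
Saving = 720 − 616 = 104 bits.

104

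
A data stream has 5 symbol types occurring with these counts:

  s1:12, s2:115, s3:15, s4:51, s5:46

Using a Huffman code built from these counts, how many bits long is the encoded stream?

463

Build the Huffman tree bottom-up:
combine s1(12), s3(15) → 27
combine 27, s5(46) → 73
combine s4(51), 73 → 124
combine s2(115), 124 → 239
Total encoded bits = sum of merged weights = 27 + 73 + 124 + 239 = 463.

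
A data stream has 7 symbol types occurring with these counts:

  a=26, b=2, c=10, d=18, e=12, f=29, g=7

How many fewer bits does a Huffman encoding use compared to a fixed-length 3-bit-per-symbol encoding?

Fixed-length: 3 bits × 104 symbols = 312 bits.
Huffman merges:
b(2) + g(7) → 9
9 + c(10) → 19
e(12) + d(18) → 30
19 + a(26) → 45
f(29) + 30 → 59
45 + 59 → 104
Huffman total = 9 + 19 + 30 + 45 + 59 + 104 = 266 bits.
Saving = 312 − 266 = 46 bits.

46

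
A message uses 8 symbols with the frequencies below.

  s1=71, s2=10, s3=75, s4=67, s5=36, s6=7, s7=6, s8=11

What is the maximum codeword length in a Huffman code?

5

Merge the two lowest-weight nodes at each step:
merge s7(6) and s6(7): 13
merge s2(10) and s8(11): 21
merge 13 and 21: 34
merge 34 and s5(36): 70
merge s4(67) and 70: 137
merge s1(71) and s3(75): 146
merge 137 and 146: 283
Maximum depth reached is 5.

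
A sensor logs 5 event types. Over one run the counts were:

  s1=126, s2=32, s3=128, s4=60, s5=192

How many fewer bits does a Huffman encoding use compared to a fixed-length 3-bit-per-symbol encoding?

Fixed-length: 3 bits × 538 symbols = 1614 bits.
Huffman merges:
s2(32) + s4(60) → 92
92 + s1(126) → 218
s3(128) + s5(192) → 320
218 + 320 → 538
Huffman total = 92 + 218 + 320 + 538 = 1168 bits.
Saving = 1614 − 1168 = 446 bits.

446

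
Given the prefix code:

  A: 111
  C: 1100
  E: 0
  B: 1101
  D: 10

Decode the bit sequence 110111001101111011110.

BCBAEAD

Read left to right; each codeword is recognised as soon as it completes (prefix code):
  1101→B | 1100→C | 1101→B | 111→A | 0→E | 111→A | 10→D
Decoded message: BCBAEAD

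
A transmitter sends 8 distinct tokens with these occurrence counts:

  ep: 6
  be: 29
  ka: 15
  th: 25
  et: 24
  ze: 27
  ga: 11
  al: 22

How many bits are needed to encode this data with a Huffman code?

465

Merge the two smallest weights repeatedly:
combine ep(6), ga(11) → 17
combine ka(15), 17 → 32
combine al(22), et(24) → 46
combine th(25), ze(27) → 52
combine be(29), 32 → 61
combine 46, 52 → 98
combine 61, 98 → 159
The encoded length is the sum of every internal node's weight: 17 + 32 + 46 + 52 + 61 + 98 + 159 = 465 bits.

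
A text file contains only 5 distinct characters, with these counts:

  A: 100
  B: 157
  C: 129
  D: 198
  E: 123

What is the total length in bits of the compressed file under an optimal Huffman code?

Build the Huffman tree bottom-up:
combine A(100), E(123) → 223
combine C(129), B(157) → 286
combine D(198), 223 → 421
combine 286, 421 → 707
Total encoded bits = sum of merged weights = 223 + 286 + 421 + 707 = 1637.

1637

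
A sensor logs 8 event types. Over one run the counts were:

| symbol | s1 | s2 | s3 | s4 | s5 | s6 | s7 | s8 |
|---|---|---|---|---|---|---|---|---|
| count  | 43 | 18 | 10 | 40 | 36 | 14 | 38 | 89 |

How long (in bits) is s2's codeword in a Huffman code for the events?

4

Build the tree from the bottom:
combine s3(10), s6(14) → 24
combine s2(18), 24 → 42
combine s5(36), s7(38) → 74
combine s4(40), 42 → 82
combine s1(43), 74 → 117
combine 82, s8(89) → 171
combine 117, 171 → 288
s2 sits 4 levels below the root, so its codeword is 4 bits.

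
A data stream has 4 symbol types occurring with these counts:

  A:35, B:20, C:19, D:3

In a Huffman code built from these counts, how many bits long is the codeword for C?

3

Huffman merges, smallest pair first:
combine D(3), C(19) → 22
combine B(20), 22 → 42
combine A(35), 42 → 77
The subtree containing C is merged 3 times, so code length = 3.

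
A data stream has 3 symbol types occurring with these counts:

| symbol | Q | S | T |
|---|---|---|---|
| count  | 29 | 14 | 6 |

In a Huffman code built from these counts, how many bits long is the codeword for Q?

Repeatedly merge the two smallest:
combine T(6), S(14) → 20
combine 20, Q(29) → 49
Q is a child of the root — depth 1, so its codeword is a single bit.

1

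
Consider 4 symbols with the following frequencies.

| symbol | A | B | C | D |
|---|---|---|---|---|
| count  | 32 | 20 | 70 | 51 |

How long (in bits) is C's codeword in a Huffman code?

Huffman merges, smallest pair first:
B(20) + A(32) → 52
D(51) + 52 → 103
C(70) + 103 → 173
C sits one level below the root: a 1-bit codeword.

1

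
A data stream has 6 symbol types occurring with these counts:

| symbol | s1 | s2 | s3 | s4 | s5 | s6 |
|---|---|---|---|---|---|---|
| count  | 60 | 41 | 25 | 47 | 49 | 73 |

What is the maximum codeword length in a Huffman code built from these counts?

3

Merge the two lowest-weight nodes at each step:
merge s3(25) and s2(41): 66
merge s4(47) and s5(49): 96
merge s1(60) and 66: 126
merge s6(73) and 96: 169
merge 126 and 169: 295
Maximum depth reached is 3.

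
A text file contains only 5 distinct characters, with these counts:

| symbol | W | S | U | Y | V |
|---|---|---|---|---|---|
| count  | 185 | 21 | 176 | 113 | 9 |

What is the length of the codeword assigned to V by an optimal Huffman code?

Build the tree from the bottom:
V(9) + S(21) → 30
30 + Y(113) → 143
143 + U(176) → 319
W(185) + 319 → 504
V's leaf is at depth 4, giving a 4-bit codeword.

4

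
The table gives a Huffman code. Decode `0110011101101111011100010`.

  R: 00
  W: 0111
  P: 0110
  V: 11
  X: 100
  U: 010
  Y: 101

Read left to right; each codeword is recognised as soon as it completes (prefix code):
  0110→P | 0111→W | 0110→P | 11→V | 11→V | 0111→W | 00→R | 010→U
Decoded message: PWPVVWRU

PWPVVWRU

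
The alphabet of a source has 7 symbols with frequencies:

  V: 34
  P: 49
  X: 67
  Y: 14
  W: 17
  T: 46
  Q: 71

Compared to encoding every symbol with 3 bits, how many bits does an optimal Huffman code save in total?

107

Fixed-length: 3 bits × 298 symbols = 894 bits.
Huffman merges:
combine Y(14), W(17) → 31
combine 31, V(34) → 65
combine T(46), P(49) → 95
combine 65, X(67) → 132
combine Q(71), 95 → 166
combine 132, 166 → 298
Huffman total = 31 + 65 + 95 + 132 + 166 + 298 = 787 bits.
Saving = 894 − 787 = 107 bits.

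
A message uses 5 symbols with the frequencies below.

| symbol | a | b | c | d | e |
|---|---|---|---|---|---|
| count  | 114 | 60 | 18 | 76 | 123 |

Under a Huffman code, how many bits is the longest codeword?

Merge the two lowest-weight nodes at each step:
c(18) + b(60) → 78
d(76) + 78 → 154
a(114) + e(123) → 237
154 + 237 → 391
The rarest symbols sit at the bottom; the longest codeword is 3 bits.

3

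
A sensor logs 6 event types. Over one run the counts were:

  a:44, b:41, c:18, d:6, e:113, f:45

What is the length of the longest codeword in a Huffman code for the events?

4

Merge the two lowest-weight nodes at each step:
combine d(6), c(18) → 24
combine 24, b(41) → 65
combine a(44), f(45) → 89
combine 65, 89 → 154
combine e(113), 154 → 267
Maximum depth reached is 4.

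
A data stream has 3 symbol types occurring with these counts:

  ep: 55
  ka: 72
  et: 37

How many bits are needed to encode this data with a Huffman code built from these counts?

256

Build the Huffman tree bottom-up:
et(37) + ep(55) → 92
ka(72) + 92 → 164
The encoded length is the sum of every internal node's weight: 92 + 164 = 256 bits.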